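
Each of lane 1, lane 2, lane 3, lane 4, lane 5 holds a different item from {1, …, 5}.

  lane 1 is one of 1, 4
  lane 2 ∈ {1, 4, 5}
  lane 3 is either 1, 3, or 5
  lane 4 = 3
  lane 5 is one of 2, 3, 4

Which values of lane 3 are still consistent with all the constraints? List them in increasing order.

1, 5

lane 4 has just one choice, so lane 4 = 3. Eliminate 3 elsewhere: lane 3, lane 5.
Among the 4 still-open variables, 2 fits only lane 5 (and all 4 values in {1, 2, 4, 5} must be used), so lane 5 = 2.
No further eliminations apply; lane 3 can still be any of 1, 5.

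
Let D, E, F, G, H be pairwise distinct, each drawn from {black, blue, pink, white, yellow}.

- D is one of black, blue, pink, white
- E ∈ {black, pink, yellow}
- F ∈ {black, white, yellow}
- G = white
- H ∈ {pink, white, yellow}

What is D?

blue

G must be white (only option left). Eliminate white elsewhere: D, F, H.
The 4 still-open variables together cover exactly {black, blue, pink, yellow} — 4 values for 4 variables — and blue appears only in D's list, so D = blue.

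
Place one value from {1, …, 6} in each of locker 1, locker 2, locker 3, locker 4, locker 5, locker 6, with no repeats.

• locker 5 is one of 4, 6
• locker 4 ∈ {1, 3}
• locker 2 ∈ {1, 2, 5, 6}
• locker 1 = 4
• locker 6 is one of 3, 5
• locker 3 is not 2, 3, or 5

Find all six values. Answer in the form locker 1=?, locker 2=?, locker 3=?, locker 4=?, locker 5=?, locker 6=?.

locker 1=4, locker 2=2, locker 3=1, locker 4=3, locker 5=6, locker 6=5

locker 1 must be 4 (only option left). So locker 3, locker 5 can't be 4.
locker 5 has just one choice, so locker 5 = 6. Strike 6 from locker 2, locker 3.
locker 3 must be 1 (only option left). So locker 2, locker 4 can't be 1.
That leaves locker 4 = 3. Strike 3 from locker 6.
locker 6's domain is down to {5}, so locker 6 = 5. Strike 5 from locker 2.
locker 2's domain is down to {2}, so locker 2 = 2.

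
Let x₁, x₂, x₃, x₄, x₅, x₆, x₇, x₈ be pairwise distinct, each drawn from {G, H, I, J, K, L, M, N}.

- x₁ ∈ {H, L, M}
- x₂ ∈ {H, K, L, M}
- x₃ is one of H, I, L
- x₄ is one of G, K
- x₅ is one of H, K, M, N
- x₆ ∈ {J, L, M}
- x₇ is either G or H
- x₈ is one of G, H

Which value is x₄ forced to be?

K

Among the 8 variables, I fits only x₃ (and all 8 values in {G, H, I, J, K, L, M, N} must be used), so x₃ = I.
The 7 still-open variables together cover exactly {G, H, J, K, L, M, N} — 7 values for 7 variables — and J appears only in x₆'s list, so x₆ = J.
Among the 6 still-open variables, N fits only x₅ (and all 6 values in {G, H, K, L, M, N} must be used), so x₅ = N.
x₇ and x₈ share exactly the 2 values {G, H}; by pigeonhole those values go to them, so strike G, H from x₁, x₂, x₄.
So x₄ = K.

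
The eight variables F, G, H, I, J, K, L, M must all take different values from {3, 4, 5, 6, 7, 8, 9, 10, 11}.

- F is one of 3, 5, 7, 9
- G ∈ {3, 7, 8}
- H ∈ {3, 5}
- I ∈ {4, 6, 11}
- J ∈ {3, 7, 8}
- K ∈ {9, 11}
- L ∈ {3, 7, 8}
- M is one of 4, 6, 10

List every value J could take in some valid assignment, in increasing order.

3, 7, 8

G, J, L between them cover only {3, 7, 8} — a naked triple. Remove those values from F, H.
H must be 5 (only option left). Strike 5 from F.
F has just one choice, so F = 9. So K can't be 9.
That leaves K = 11. Eliminate 11 elsewhere: I.
No further eliminations apply; J can still be any of 3, 7, 8.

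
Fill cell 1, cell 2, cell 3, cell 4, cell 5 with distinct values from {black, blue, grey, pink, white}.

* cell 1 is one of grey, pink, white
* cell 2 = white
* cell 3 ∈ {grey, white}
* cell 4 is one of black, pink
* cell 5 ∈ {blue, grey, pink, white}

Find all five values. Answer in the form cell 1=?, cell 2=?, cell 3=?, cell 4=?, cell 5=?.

cell 1=pink, cell 2=white, cell 3=grey, cell 4=black, cell 5=blue

cell 2 has just one choice, so cell 2 = white. Remove white from cell 1, cell 3, cell 5.
That leaves cell 3 = grey. Eliminate grey elsewhere: cell 1, cell 5.
cell 1 has just one choice, so cell 1 = pink. Remove pink from cell 4, cell 5.
cell 4 has just one choice, so cell 4 = black.
cell 5 has just one choice, so cell 5 = blue.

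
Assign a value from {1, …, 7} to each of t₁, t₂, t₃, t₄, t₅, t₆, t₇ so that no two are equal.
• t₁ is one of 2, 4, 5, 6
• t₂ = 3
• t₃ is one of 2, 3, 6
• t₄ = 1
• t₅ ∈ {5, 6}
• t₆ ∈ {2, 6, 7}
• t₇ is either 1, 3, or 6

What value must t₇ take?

t₂ has just one choice, so t₂ = 3. Strike 3 from t₃, t₇.
t₄ has just one choice, so t₄ = 1. Remove 1 from t₇.
So t₇ = 6.

6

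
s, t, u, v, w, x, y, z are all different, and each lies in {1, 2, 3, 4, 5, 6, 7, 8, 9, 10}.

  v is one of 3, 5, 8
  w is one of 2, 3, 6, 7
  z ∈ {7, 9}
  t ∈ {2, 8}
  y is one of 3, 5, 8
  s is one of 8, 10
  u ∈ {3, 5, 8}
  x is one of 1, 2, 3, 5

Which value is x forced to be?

u, v, y between them cover only {3, 5, 8} — a naked triple. Remove those values from s, t, w, x.
s must be 10 (only option left).
t must be 2 (only option left). So w, x can't be 2.
So x = 1.

1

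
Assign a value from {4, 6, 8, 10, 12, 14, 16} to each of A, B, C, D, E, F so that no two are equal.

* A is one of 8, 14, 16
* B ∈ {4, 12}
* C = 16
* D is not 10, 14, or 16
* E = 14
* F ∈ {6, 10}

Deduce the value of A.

C must be 16 (only option left). Strike 16 from A.
E's domain is down to {14}, so E = 14. So A can't be 14.
So A = 8.

8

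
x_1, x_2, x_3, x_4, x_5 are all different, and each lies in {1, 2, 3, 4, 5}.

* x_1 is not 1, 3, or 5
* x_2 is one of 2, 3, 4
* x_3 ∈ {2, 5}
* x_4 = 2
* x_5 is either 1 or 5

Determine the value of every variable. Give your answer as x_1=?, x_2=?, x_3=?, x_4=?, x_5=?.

x_4 has just one choice, so x_4 = 2. Remove 2 from x_1, x_2, x_3.
x_1 has just one choice, so x_1 = 4. Strike 4 from x_2.
x_2 has just one choice, so x_2 = 3.
x_3's domain is down to {5}, so x_3 = 5. Remove 5 from x_5.
x_5 must be 1 (only option left).

x_1=4, x_2=3, x_3=5, x_4=2, x_5=1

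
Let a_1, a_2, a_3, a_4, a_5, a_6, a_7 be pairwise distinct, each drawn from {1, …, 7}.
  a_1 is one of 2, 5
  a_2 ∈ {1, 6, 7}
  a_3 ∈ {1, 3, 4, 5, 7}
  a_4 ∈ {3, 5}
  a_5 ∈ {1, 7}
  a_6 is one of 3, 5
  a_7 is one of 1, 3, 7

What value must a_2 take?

Among the 7 variables, 2 fits only a_1 (and all 7 values in {1, 2, 3, 4, 5, 6, 7} must be used), so a_1 = 2.
The 6 still-open variables together cover exactly {1, 3, 4, 5, 6, 7} — 6 values for 6 variables — and 4 appears only in a_3's list, so a_3 = 4.
The 5 still-open variables together cover exactly {1, 3, 5, 6, 7} — 5 values for 5 variables — and 6 appears only in a_2's list, so a_2 = 6.

6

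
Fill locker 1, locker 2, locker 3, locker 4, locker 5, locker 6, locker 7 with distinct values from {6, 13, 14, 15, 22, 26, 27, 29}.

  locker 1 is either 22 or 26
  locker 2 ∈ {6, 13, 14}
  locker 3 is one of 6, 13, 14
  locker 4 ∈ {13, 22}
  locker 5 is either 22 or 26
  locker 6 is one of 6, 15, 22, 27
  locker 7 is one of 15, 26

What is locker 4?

Among the 7 variables, 27 fits only locker 6 (and all 7 values in {6, 13, 14, 15, 22, 26, 27} must be used), so locker 6 = 27.
Among the 6 still-open variables, 15 fits only locker 7 (and all 6 values in {6, 13, 14, 15, 22, 26} must be used), so locker 7 = 15.
The 2 variables locker 1 and locker 5 are confined to {22, 26}, which locks those values in; drop them from locker 4.
So locker 4 = 13.

13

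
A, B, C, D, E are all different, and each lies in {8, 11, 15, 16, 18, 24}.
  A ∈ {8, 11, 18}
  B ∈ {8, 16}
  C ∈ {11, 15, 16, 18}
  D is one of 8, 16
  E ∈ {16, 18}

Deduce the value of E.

Among the 5 variables, 15 fits only C (and all 5 values in {8, 11, 15, 16, 18} must be used), so C = 15.
The 4 still-open variables together cover exactly {8, 11, 16, 18} — 4 values for 4 variables — and 11 appears only in A's list, so A = 11.
The 3 still-open variables draw from only 3 values {8, 16, 18}, so each is used; only E can be 18, hence E = 18.

18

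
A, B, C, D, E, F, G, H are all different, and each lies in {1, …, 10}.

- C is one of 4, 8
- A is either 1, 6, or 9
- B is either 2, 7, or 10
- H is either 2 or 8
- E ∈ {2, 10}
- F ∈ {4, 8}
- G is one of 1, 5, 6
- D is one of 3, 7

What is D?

3

C and F between them cover only {4, 8} — a naked pair. Remove those values from H.
H's domain is down to {2}, so H = 2. So B, E can't be 2.
E must be 10 (only option left). Strike 10 from B.
B has just one choice, so B = 7. Remove 7 from D.
So D = 3.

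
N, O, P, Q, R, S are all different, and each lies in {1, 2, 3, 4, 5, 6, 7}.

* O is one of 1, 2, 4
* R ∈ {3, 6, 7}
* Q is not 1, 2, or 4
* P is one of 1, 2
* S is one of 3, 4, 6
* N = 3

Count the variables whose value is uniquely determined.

N has just one choice, so N = 3. Strike 3 from Q, R, S.
Determined: N=3. The other variables each still have more than one consistent value. That makes 1.

1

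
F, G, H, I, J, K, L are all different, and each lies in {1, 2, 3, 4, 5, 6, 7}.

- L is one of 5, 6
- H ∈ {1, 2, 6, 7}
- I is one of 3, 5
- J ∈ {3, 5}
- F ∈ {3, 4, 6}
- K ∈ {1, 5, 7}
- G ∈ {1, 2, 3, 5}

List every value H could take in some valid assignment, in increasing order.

1, 2, 7

The 7 variables draw from only 7 values {1, 2, 3, 4, 5, 6, 7}, so each is used; only F can be 4, hence F = 4.
I and J between them cover only {3, 5} — a naked pair. Remove those values from G, K, L.
That leaves L = 6. Eliminate 6 elsewhere: H.
No further eliminations apply; H can still be any of 1, 2, 7.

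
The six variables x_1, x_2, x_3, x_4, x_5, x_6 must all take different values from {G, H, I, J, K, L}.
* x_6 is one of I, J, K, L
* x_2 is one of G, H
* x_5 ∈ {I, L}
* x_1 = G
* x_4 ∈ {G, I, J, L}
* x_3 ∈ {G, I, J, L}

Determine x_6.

K

x_1 has just one choice, so x_1 = G. So x_2, x_3, x_4 can't be G.
That leaves x_2 = H.
The 4 still-open variables draw from only 4 values {I, J, K, L}, so each is used; only x_6 can be K, hence x_6 = K.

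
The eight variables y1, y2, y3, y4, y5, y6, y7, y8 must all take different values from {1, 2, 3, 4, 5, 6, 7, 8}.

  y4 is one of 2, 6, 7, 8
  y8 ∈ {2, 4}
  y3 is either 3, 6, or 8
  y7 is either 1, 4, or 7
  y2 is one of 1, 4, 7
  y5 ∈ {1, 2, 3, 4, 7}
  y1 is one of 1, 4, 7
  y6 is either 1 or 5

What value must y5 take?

3

The 8 variables draw from only 8 values {1, 2, 3, 4, 5, 6, 7, 8}, so each is used; only y6 can be 5, hence y6 = 5.
y1, y2, y7 between them cover only {1, 4, 7} — a naked triple. Remove those values from y4, y5, y8.
y8 must be 2 (only option left). So y4, y5 can't be 2.
So y5 = 3.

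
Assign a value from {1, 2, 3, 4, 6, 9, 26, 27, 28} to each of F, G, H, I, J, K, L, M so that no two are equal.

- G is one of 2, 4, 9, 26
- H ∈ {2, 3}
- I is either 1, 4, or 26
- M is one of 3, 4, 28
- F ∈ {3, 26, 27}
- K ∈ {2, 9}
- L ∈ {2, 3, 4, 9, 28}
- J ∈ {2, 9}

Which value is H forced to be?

The 8 variables draw from only 8 values {1, 2, 3, 4, 9, 26, 27, 28}, so each is used; only I can be 1, hence I = 1.
The 7 still-open variables draw from only 7 values {2, 3, 4, 9, 26, 27, 28}, so each is used; only F can be 27, hence F = 27.
The 6 still-open variables together cover exactly {2, 3, 4, 9, 26, 28} — 6 values for 6 variables — and 26 appears only in G's list, so G = 26.
The 2 variables J and K are confined to {2, 9}, which locks those values in; drop them from H, L.
So H = 3.

3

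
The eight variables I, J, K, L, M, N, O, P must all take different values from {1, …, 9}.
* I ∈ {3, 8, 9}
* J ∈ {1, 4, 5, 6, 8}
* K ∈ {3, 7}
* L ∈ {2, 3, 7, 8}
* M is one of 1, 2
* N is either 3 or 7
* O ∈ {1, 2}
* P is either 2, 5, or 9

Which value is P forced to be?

K and N between them cover only {3, 7} — a naked pair. Remove those values from I, L.
M and O between them cover only {1, 2} — a naked pair. Remove those values from J, L, P.
L must be 8 (only option left). Strike 8 from I, J.
That leaves I = 9. So P can't be 9.
So P = 5.

5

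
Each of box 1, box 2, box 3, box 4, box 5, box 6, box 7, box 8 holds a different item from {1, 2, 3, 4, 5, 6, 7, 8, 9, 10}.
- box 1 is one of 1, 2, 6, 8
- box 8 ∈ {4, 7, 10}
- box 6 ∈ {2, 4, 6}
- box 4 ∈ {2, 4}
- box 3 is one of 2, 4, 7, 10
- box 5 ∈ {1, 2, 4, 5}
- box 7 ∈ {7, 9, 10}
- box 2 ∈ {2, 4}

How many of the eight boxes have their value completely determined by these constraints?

The 2 variables box 2 and box 4 are confined to {2, 4}, which locks those values in; drop them from box 1, box 3, box 5, box 6, box 8.
That leaves box 6 = 6. So box 1 can't be 6.
box 3 and box 8 between them cover only {7, 10} — a naked pair. Remove those values from box 7.
box 7's domain is down to {9}, so box 7 = 9.
Determined: box 6=6, box 7=9. The other boxes each still have more than one consistent value. That makes 2.

2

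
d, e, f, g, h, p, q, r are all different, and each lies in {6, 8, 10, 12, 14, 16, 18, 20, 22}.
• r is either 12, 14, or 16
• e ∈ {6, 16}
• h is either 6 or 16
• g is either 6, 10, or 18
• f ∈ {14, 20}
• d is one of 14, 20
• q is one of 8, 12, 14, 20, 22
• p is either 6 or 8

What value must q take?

22

The 2 variables d and f are confined to {14, 20}, which locks those values in; drop them from q, r.
e and h between them cover only {6, 16} — a naked pair. Remove those values from g, p, r.
p must be 8 (only option left). Strike 8 from q.
r has just one choice, so r = 12. Eliminate 12 elsewhere: q.
So q = 22.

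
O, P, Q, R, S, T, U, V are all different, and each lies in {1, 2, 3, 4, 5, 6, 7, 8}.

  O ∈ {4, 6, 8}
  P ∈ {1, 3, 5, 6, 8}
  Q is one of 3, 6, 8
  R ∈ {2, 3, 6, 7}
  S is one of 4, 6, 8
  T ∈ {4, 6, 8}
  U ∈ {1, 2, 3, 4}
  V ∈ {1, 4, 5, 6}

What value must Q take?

The 8 variables draw from only 8 values {1, 2, 3, 4, 5, 6, 7, 8}, so each is used; only R can be 7, hence R = 7.
The 7 still-open variables together cover exactly {1, 2, 3, 4, 5, 6, 8} — 7 values for 7 variables — and 2 appears only in U's list, so U = 2.
The 3 variables O, S, T are confined to {4, 6, 8}, which locks those values in; drop them from P, Q, V.
So Q = 3.

3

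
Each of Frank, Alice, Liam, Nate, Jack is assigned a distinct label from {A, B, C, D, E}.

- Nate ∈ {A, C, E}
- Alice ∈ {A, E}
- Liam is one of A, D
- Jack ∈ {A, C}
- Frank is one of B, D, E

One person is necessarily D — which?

Among the 5 variables, B fits only Frank (and all 5 values in {A, B, C, D, E} must be used), so Frank = B.
Among the 4 still-open variables, D fits only Liam (and all 4 values in {A, C, D, E} must be used), so Liam = D.

Liam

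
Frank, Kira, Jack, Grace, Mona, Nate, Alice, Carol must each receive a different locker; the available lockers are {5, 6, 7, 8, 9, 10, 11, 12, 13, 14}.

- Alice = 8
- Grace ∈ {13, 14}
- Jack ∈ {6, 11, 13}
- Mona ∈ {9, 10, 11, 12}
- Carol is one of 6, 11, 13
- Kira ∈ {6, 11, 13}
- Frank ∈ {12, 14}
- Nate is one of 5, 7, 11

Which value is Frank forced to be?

Alice must be 8 (only option left).
Kira, Jack, Carol between them cover only {6, 11, 13} — a naked triple. Remove those values from Grace, Mona, Nate.
Grace has just one choice, so Grace = 14. Remove 14 from Frank.
So Frank = 12.

12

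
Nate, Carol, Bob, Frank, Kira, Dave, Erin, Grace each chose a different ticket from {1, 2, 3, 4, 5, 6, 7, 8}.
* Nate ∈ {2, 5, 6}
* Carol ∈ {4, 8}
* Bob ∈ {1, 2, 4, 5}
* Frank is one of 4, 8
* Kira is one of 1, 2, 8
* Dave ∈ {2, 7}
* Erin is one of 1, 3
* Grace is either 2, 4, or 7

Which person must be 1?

Kira

The 8 variables draw from only 8 values {1, 2, 3, 4, 5, 6, 7, 8}, so each is used; only Erin can be 3, hence Erin = 3.
The 7 still-open variables together cover exactly {1, 2, 4, 5, 6, 7, 8} — 7 values for 7 variables — and 6 appears only in Nate's list, so Nate = 6.
The 6 still-open variables draw from only 6 values {1, 2, 4, 5, 7, 8}, so each is used; only Bob can be 5, hence Bob = 5.
Among the 5 still-open variables, 1 fits only Kira (and all 5 values in {1, 2, 4, 7, 8} must be used), so Kira = 1.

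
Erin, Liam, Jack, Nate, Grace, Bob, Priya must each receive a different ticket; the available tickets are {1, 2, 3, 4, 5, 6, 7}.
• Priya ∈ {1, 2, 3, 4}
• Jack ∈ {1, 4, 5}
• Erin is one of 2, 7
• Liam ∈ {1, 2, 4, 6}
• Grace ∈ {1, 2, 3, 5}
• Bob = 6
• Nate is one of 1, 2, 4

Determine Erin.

Bob has just one choice, so Bob = 6. Strike 6 from Liam.
The 6 still-open variables together cover exactly {1, 2, 3, 4, 5, 7} — 6 values for 6 variables — and 7 appears only in Erin's list, so Erin = 7.

7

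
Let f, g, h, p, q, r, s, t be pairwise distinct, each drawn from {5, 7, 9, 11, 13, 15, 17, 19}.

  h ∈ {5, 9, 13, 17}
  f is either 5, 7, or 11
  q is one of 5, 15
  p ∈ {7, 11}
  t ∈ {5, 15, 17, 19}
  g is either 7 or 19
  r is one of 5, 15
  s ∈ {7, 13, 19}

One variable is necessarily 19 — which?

The 8 variables together cover exactly {5, 7, 9, 11, 13, 15, 17, 19} — 8 values for 8 variables — and 9 appears only in h's list, so h = 9.
The 7 still-open variables draw from only 7 values {5, 7, 11, 13, 15, 17, 19}, so each is used; only s can be 13, hence s = 13.
The 6 still-open variables draw from only 6 values {5, 7, 11, 15, 17, 19}, so each is used; only t can be 17, hence t = 17.
The 5 still-open variables draw from only 5 values {5, 7, 11, 15, 19}, so each is used; only g can be 19, hence g = 19.

g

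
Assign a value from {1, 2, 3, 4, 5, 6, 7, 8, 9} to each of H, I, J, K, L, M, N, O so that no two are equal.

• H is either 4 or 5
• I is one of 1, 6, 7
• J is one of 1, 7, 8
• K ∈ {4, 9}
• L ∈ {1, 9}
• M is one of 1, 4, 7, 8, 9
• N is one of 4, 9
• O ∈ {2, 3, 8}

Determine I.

6

K and N share exactly the 2 values {4, 9}; by pigeonhole those values go to them, so strike 4, 9 from H, L, M.
That leaves H = 5.
L must be 1 (only option left). Strike 1 from I, J, M.
J and M between them cover only {7, 8} — a naked pair. Remove those values from I, O.
So I = 6.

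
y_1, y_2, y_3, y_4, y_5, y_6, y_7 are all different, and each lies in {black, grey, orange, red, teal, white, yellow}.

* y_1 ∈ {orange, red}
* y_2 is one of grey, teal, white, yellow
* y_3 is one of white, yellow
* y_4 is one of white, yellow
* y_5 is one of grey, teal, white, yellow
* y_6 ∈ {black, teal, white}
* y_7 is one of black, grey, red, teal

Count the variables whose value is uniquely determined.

Among the 7 variables, orange fits only y_1 (and all 7 values in {black, grey, orange, red, teal, white, yellow} must be used), so y_1 = orange.
The 6 still-open variables draw from only 6 values {black, grey, red, teal, white, yellow}, so each is used; only y_7 can be red, hence y_7 = red.
The 5 still-open variables draw from only 5 values {black, grey, teal, white, yellow}, so each is used; only y_6 can be black, hence y_6 = black.
The 2 variables y_3 and y_4 are confined to {white, yellow}, which locks those values in; drop them from y_2, y_5.
Determined: y_1=orange, y_6=black, y_7=red. The other variables each still have more than one consistent value. That makes 3.

3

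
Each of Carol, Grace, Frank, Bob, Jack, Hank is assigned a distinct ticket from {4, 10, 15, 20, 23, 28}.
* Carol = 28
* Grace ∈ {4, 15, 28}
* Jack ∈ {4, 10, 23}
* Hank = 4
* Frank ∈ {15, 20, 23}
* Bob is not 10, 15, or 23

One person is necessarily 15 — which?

Carol has just one choice, so Carol = 28. So Grace, Bob can't be 28.
Hank must be 4 (only option left). So Grace, Bob, Jack can't be 4.
So 15 goes to Grace.

Grace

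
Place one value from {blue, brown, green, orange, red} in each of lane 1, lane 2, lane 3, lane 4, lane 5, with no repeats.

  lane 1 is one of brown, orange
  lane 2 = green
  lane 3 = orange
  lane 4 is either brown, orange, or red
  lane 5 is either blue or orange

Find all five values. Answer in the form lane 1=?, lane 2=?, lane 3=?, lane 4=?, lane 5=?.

lane 2 must be green (only option left).
lane 3 has just one choice, so lane 3 = orange. Strike orange from lane 1, lane 4, lane 5.
lane 5 has just one choice, so lane 5 = blue.
lane 1 must be brown (only option left). So lane 4 can't be brown.
lane 4 must be red (only option left).

lane 1=brown, lane 2=green, lane 3=orange, lane 4=red, lane 5=blue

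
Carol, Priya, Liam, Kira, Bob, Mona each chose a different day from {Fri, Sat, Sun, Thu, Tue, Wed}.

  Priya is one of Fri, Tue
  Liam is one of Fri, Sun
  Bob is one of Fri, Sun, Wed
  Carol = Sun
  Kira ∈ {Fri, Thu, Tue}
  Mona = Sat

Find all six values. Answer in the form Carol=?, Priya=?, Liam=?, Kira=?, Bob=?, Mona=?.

Carol=Sun, Priya=Tue, Liam=Fri, Kira=Thu, Bob=Wed, Mona=Sat

Carol must be Sun (only option left). Eliminate Sun elsewhere: Liam, Bob.
That leaves Liam = Fri. Strike Fri from Priya, Kira, Bob.
Bob's domain is down to {Wed}, so Bob = Wed.
Mona has just one choice, so Mona = Sat.
Priya's domain is down to {Tue}, so Priya = Tue. Strike Tue from Kira.
Kira must be Thu (only option left).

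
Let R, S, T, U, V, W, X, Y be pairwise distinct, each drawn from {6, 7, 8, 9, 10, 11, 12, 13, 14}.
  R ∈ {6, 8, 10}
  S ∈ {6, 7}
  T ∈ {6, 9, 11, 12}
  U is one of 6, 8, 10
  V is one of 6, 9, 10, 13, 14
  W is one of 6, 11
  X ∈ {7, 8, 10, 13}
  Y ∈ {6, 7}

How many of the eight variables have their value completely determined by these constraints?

S and Y between them cover only {6, 7} — a naked pair. Remove those values from R, T, U, V, W, X.
That leaves W = 11. Strike 11 from T.
R and U share exactly the 2 values {8, 10}; by pigeonhole those values go to them, so strike 8, 10 from V, X.
That leaves X = 13. Eliminate 13 elsewhere: V.
Determined: W=11, X=13. The other variables each still have more than one consistent value. That makes 2.

2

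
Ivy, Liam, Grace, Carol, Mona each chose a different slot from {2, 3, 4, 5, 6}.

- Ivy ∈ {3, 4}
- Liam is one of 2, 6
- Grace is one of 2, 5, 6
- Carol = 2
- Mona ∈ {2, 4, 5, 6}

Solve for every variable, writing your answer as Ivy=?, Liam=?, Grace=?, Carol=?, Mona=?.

Carol must be 2 (only option left). Eliminate 2 elsewhere: Liam, Grace, Mona.
Liam must be 6 (only option left). Eliminate 6 elsewhere: Grace, Mona.
Grace's domain is down to {5}, so Grace = 5. So Mona can't be 5.
Mona's domain is down to {4}, so Mona = 4. Remove 4 from Ivy.
Ivy's domain is down to {3}, so Ivy = 3.

Ivy=3, Liam=6, Grace=5, Carol=2, Mona=4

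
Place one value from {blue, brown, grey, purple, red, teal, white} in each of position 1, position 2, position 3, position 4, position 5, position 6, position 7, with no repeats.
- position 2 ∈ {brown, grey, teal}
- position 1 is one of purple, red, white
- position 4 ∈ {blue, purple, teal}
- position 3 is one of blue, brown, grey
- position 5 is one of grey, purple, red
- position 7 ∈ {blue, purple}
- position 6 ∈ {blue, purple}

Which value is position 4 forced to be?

teal

Among the 7 variables, white fits only position 1 (and all 7 values in {blue, brown, grey, purple, red, teal, white} must be used), so position 1 = white.
The 6 still-open variables draw from only 6 values {blue, brown, grey, purple, red, teal}, so each is used; only position 5 can be red, hence position 5 = red.
The 2 variables position 6 and position 7 are confined to {blue, purple}, which locks those values in; drop them from position 3, position 4.
So position 4 = teal.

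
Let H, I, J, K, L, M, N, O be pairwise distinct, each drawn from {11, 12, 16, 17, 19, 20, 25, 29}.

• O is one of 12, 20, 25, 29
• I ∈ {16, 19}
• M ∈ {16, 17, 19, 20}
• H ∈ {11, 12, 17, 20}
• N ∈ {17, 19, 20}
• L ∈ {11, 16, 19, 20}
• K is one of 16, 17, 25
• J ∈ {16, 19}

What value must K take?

25

Among the 8 variables, 29 fits only O (and all 8 values in {11, 12, 16, 17, 19, 20, 25, 29} must be used), so O = 29.
Among the 7 still-open variables, 12 fits only H (and all 7 values in {11, 12, 16, 17, 19, 20, 25} must be used), so H = 12.
Among the 6 still-open variables, 11 fits only L (and all 6 values in {11, 16, 17, 19, 20, 25} must be used), so L = 11.
The 5 still-open variables together cover exactly {16, 17, 19, 20, 25} — 5 values for 5 variables — and 25 appears only in K's list, so K = 25.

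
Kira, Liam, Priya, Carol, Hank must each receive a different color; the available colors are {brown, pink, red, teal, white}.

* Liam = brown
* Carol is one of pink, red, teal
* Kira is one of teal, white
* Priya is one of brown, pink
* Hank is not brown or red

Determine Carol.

red

Liam has just one choice, so Liam = brown. Strike brown from Priya.
Priya has just one choice, so Priya = pink. Eliminate pink elsewhere: Carol, Hank.
Among the 3 still-open variables, red fits only Carol (and all 3 values in {red, teal, white} must be used), so Carol = red.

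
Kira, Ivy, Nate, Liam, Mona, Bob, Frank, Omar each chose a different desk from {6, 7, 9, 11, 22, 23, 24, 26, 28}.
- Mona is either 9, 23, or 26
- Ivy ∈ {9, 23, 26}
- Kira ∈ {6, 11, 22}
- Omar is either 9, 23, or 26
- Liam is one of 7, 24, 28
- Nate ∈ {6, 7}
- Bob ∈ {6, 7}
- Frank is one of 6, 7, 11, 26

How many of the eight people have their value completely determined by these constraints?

2

Nate and Bob between them cover only {6, 7} — a naked pair. Remove those values from Kira, Liam, Frank.
Ivy, Mona, Omar between them cover only {9, 23, 26} — a naked triple. Remove those values from Frank.
That leaves Frank = 11. So Kira can't be 11.
Kira's domain is down to {22}, so Kira = 22.
Determined: Kira=22, Frank=11. The other people each still have more than one consistent value. That makes 2.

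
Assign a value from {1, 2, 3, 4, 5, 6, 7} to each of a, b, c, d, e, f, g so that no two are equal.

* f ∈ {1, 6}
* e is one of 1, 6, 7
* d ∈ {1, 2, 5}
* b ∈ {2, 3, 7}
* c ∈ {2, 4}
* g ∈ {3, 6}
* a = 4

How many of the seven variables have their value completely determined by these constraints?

3

a's domain is down to {4}, so a = 4. So c can't be 4.
c's domain is down to {2}, so c = 2. Remove 2 from b, d.
The 5 still-open variables together cover exactly {1, 3, 5, 6, 7} — 5 values for 5 variables — and 5 appears only in d's list, so d = 5.
Determined: a=4, c=2, d=5. The other variables each still have more than one consistent value. That makes 3.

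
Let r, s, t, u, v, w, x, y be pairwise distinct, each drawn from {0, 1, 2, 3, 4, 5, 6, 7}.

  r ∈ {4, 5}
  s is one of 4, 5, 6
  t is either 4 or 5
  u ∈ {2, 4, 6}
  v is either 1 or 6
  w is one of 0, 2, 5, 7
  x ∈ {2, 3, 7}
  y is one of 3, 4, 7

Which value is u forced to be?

The 8 variables draw from only 8 values {0, 1, 2, 3, 4, 5, 6, 7}, so each is used; only w can be 0, hence w = 0.
Among the 7 still-open variables, 1 fits only v (and all 7 values in {1, 2, 3, 4, 5, 6, 7} must be used), so v = 1.
r and t share exactly the 2 values {4, 5}; by pigeonhole those values go to them, so strike 4, 5 from s, u, y.
s has just one choice, so s = 6. So u can't be 6.
So u = 2.

2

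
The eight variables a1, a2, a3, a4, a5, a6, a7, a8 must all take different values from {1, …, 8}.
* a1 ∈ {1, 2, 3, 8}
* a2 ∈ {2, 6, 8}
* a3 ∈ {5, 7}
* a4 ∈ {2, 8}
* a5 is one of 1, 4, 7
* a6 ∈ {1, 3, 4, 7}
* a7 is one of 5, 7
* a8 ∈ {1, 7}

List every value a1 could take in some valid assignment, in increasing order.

The 8 variables draw from only 8 values {1, 2, 3, 4, 5, 6, 7, 8}, so each is used; only a2 can be 6, hence a2 = 6.
a3 and a7 between them cover only {5, 7} — a naked pair. Remove those values from a5, a6, a8.
That leaves a8 = 1. So a1, a5, a6 can't be 1.
a5 must be 4 (only option left). Eliminate 4 elsewhere: a6.
a6 must be 3 (only option left). So a1 can't be 3.
No further eliminations apply; a1 can still be any of 2, 8.

2, 8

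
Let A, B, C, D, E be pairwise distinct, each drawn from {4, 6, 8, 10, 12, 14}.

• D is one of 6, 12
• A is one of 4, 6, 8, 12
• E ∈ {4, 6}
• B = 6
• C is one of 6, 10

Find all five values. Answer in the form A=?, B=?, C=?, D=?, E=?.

A=8, B=6, C=10, D=12, E=4

B must be 6 (only option left). Strike 6 from A, C, D, E.
C has just one choice, so C = 10.
That leaves D = 12. Eliminate 12 elsewhere: A.
E's domain is down to {4}, so E = 4. So A can't be 4.
A's domain is down to {8}, so A = 8.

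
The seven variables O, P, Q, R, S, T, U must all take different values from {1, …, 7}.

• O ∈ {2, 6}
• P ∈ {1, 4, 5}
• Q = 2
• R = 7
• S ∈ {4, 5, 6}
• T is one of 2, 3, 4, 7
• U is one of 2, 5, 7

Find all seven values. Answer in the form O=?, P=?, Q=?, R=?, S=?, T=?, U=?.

O=6, P=1, Q=2, R=7, S=4, T=3, U=5

Q has just one choice, so Q = 2. Remove 2 from O, T, U.
R's domain is down to {7}, so R = 7. Remove 7 from T, U.
U has just one choice, so U = 5. Strike 5 from P, S.
That leaves O = 6. So S can't be 6.
S must be 4 (only option left). Strike 4 from P, T.
T has just one choice, so T = 3.
P's domain is down to {1}, so P = 1.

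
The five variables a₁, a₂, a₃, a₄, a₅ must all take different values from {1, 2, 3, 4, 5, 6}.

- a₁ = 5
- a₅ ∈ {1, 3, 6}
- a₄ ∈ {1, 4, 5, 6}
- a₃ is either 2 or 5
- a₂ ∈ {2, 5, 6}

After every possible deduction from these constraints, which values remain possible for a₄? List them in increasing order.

a₁ must be 5 (only option left). Eliminate 5 elsewhere: a₂, a₃, a₄.
a₃ has just one choice, so a₃ = 2. So a₂ can't be 2.
a₂ has just one choice, so a₂ = 6. Remove 6 from a₄, a₅.
No further eliminations apply; a₄ can still be any of 1, 4.

1, 4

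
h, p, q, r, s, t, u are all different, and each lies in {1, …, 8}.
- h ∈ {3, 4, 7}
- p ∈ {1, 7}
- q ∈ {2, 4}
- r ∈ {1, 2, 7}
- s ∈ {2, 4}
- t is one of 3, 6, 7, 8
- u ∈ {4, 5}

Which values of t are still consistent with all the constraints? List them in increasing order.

6, 8

q and s share exactly the 2 values {2, 4}; by pigeonhole those values go to them, so strike 2, 4 from h, r, u.
That leaves u = 5.
The 2 variables p and r are confined to {1, 7}, which locks those values in; drop them from h, t.
That leaves h = 3. Remove 3 from t.
No further eliminations apply; t can still be any of 6, 8.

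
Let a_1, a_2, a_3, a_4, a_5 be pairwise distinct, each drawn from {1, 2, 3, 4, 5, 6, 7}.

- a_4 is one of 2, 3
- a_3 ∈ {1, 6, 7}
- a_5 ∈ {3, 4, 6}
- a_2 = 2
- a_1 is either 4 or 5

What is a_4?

3

a_2 must be 2 (only option left). Strike 2 from a_4.
So a_4 = 3.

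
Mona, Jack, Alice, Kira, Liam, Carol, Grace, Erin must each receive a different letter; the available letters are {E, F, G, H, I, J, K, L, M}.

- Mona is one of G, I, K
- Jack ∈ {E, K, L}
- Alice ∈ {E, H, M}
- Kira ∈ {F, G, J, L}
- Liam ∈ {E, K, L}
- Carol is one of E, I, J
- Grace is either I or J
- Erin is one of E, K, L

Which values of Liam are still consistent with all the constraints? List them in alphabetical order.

Jack, Liam, Erin share exactly the 3 values {E, K, L}; by pigeonhole those values go to them, so strike E, K, L from Mona, Alice, Kira, Carol.
The 2 variables Carol and Grace are confined to {I, J}, which locks those values in; drop them from Mona, Kira.
Mona has just one choice, so Mona = G. So Kira can't be G.
Kira's domain is down to {F}, so Kira = F.
No further eliminations apply; Liam can still be any of E, K, L.

E, K, L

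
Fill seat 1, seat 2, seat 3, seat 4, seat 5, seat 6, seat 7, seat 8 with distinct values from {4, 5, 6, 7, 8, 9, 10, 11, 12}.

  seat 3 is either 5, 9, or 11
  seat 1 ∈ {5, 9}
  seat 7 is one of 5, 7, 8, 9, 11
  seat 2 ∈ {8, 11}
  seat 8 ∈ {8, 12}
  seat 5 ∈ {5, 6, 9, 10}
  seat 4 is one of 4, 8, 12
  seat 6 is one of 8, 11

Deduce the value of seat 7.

7

seat 2 and seat 6 between them cover only {8, 11} — a naked pair. Remove those values from seat 3, seat 4, seat 7, seat 8.
seat 8 has just one choice, so seat 8 = 12. Strike 12 from seat 4.
That leaves seat 4 = 4.
The 2 variables seat 1 and seat 3 are confined to {5, 9}, which locks those values in; drop them from seat 5, seat 7.
So seat 7 = 7.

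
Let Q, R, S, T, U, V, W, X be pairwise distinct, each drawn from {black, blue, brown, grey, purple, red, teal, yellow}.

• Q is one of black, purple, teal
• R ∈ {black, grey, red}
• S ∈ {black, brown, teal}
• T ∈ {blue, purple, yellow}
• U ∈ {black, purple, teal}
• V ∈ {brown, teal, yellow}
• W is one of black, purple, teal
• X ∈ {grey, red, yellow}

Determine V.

yellow

The 8 variables together cover exactly {black, blue, brown, grey, purple, red, teal, yellow} — 8 values for 8 variables — and blue appears only in T's list, so T = blue.
Q, U, W share exactly the 3 values {black, purple, teal}; by pigeonhole those values go to them, so strike black, purple, teal from R, S, V.
That leaves S = brown. Strike brown from V.
So V = yellow.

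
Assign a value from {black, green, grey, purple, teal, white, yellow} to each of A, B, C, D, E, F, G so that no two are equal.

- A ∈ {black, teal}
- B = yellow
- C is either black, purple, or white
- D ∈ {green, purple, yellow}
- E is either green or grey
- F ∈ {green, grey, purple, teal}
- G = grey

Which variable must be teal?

F

B has just one choice, so B = yellow. Strike yellow from D.
G's domain is down to {grey}, so G = grey. Strike grey from E, F.
E has just one choice, so E = green. Eliminate green elsewhere: D, F.
That leaves D = purple. Eliminate purple elsewhere: C, F.
So teal goes to F.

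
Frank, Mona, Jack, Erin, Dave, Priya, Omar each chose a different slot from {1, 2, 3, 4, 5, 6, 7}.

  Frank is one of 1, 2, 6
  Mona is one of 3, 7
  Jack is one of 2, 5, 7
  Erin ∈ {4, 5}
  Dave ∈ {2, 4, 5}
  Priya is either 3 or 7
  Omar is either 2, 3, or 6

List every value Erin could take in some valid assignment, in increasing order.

4, 5

The 7 variables draw from only 7 values {1, 2, 3, 4, 5, 6, 7}, so each is used; only Frank can be 1, hence Frank = 1.
The 6 still-open variables together cover exactly {2, 3, 4, 5, 6, 7} — 6 values for 6 variables — and 6 appears only in Omar's list, so Omar = 6.
Mona and Priya between them cover only {3, 7} — a naked pair. Remove those values from Jack.
No further eliminations apply; Erin can still be any of 4, 5.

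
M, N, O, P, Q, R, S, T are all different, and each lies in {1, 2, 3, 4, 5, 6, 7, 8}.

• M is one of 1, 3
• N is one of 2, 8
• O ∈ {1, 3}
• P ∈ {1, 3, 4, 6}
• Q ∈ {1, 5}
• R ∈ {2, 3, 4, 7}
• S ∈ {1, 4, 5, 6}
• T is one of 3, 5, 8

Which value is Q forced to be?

The 8 variables together cover exactly {1, 2, 3, 4, 5, 6, 7, 8} — 8 values for 8 variables — and 7 appears only in R's list, so R = 7.
The 7 still-open variables together cover exactly {1, 2, 3, 4, 5, 6, 8} — 7 values for 7 variables — and 2 appears only in N's list, so N = 2.
The 6 still-open variables together cover exactly {1, 3, 4, 5, 6, 8} — 6 values for 6 variables — and 8 appears only in T's list, so T = 8.
M and O between them cover only {1, 3} — a naked pair. Remove those values from P, Q, S.
So Q = 5.

5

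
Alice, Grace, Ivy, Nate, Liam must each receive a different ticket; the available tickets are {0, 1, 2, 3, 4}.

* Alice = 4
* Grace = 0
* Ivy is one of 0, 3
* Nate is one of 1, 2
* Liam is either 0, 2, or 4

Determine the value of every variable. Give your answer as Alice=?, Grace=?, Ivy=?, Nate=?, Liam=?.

Alice's domain is down to {4}, so Alice = 4. Remove 4 from Liam.
Grace's domain is down to {0}, so Grace = 0. Eliminate 0 elsewhere: Ivy, Liam.
Ivy has just one choice, so Ivy = 3.
Liam has just one choice, so Liam = 2. So Nate can't be 2.
Nate has just one choice, so Nate = 1.

Alice=4, Grace=0, Ivy=3, Nate=1, Liam=2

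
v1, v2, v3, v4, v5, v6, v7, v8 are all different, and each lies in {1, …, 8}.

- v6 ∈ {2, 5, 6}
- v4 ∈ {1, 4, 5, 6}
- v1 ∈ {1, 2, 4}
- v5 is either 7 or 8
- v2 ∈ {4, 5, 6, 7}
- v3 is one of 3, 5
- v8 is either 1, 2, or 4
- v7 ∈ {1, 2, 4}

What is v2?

7

The 8 variables together cover exactly {1, 2, 3, 4, 5, 6, 7, 8} — 8 values for 8 variables — and 3 appears only in v3's list, so v3 = 3.
Among the 7 still-open variables, 8 fits only v5 (and all 7 values in {1, 2, 4, 5, 6, 7, 8} must be used), so v5 = 8.
Among the 6 still-open variables, 7 fits only v2 (and all 6 values in {1, 2, 4, 5, 6, 7} must be used), so v2 = 7.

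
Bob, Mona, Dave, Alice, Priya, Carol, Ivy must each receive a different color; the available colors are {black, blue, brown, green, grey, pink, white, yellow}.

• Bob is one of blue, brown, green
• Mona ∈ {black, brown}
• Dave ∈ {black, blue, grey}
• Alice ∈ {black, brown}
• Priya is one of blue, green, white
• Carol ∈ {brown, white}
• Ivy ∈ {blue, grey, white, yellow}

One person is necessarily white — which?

Carol

The 7 variables together cover exactly {black, blue, brown, green, grey, white, yellow} — 7 values for 7 variables — and yellow appears only in Ivy's list, so Ivy = yellow.
The 6 still-open variables draw from only 6 values {black, blue, brown, green, grey, white}, so each is used; only Dave can be grey, hence Dave = grey.
The 2 variables Mona and Alice are confined to {black, brown}, which locks those values in; drop them from Bob, Carol.
So white goes to Carol.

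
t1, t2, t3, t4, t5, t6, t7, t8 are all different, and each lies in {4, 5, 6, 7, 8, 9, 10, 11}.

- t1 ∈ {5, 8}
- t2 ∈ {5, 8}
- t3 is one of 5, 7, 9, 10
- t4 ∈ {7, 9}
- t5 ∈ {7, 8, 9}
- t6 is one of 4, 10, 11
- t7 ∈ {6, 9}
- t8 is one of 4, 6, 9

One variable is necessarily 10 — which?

t3

The 8 variables draw from only 8 values {4, 5, 6, 7, 8, 9, 10, 11}, so each is used; only t6 can be 11, hence t6 = 11.
The 7 still-open variables together cover exactly {4, 5, 6, 7, 8, 9, 10} — 7 values for 7 variables — and 4 appears only in t8's list, so t8 = 4.
The 6 still-open variables draw from only 6 values {5, 6, 7, 8, 9, 10}, so each is used; only t7 can be 6, hence t7 = 6.
The 5 still-open variables together cover exactly {5, 7, 8, 9, 10} — 5 values for 5 variables — and 10 appears only in t3's list, so t3 = 10.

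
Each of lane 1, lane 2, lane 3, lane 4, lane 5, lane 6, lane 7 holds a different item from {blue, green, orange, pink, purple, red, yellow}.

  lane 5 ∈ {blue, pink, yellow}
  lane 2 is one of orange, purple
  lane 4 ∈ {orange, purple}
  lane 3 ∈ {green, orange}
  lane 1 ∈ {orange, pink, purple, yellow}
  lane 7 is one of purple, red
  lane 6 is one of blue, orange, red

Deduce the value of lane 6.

blue

The 7 variables together cover exactly {blue, green, orange, pink, purple, red, yellow} — 7 values for 7 variables — and green appears only in lane 3's list, so lane 3 = green.
The 2 variables lane 2 and lane 4 are confined to {orange, purple}, which locks those values in; drop them from lane 1, lane 6, lane 7.
lane 7 has just one choice, so lane 7 = red. Remove red from lane 6.
So lane 6 = blue.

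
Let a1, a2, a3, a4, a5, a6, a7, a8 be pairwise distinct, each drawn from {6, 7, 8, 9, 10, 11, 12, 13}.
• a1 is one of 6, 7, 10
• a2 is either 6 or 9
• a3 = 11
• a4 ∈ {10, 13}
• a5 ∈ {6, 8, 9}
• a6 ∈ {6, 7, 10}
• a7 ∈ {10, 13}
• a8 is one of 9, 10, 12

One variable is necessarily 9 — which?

a3 has just one choice, so a3 = 11.
Among the 7 still-open variables, 8 fits only a5 (and all 7 values in {6, 7, 8, 9, 10, 12, 13} must be used), so a5 = 8.
Among the 6 still-open variables, 12 fits only a8 (and all 6 values in {6, 7, 9, 10, 12, 13} must be used), so a8 = 12.
The 5 still-open variables draw from only 5 values {6, 7, 9, 10, 13}, so each is used; only a2 can be 9, hence a2 = 9.

a2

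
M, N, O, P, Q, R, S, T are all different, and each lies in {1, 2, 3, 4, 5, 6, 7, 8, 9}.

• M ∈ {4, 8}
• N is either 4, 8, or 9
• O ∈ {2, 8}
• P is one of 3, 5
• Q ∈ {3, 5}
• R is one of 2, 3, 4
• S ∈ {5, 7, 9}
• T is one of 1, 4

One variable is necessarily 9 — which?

The 8 variables draw from only 8 values {1, 2, 3, 4, 5, 7, 8, 9}, so each is used; only T can be 1, hence T = 1.
Among the 7 still-open variables, 7 fits only S (and all 7 values in {2, 3, 4, 5, 7, 8, 9} must be used), so S = 7.
The 6 still-open variables draw from only 6 values {2, 3, 4, 5, 8, 9}, so each is used; only N can be 9, hence N = 9.

N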